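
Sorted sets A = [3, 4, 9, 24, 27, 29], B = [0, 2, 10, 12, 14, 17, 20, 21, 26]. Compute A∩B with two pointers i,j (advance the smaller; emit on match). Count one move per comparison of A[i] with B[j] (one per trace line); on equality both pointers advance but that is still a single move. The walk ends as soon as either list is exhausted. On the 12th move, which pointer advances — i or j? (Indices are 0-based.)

[i=0,j=0] 3>0 → j++
[i=0,j=1] 3>2 → j++
[i=0,j=2] 3<10 → i++
[i=1,j=2] 4<10 → i++
[i=2,j=2] 9<10 → i++
[i=3,j=2] 24>10 → j++
[i=3,j=3] 24>12 → j++
[i=3,j=4] 24>14 → j++
[i=3,j=5] 24>17 → j++
[i=3,j=6] 24>20 → j++
[i=3,j=7] 24>21 → j++
[i=3,j=8] 24<26 → i++

i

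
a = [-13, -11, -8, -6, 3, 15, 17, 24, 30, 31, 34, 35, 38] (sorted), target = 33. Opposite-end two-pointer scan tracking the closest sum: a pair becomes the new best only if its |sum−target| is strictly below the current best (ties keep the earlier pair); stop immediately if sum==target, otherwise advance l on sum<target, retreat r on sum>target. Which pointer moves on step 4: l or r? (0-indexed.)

l

[0,12] -13+38=25 d=8 * → l++
[1,12] -11+38=27 d=6 * → l++
[2,12] -8+38=30 d=3 * → l++
[3,12] -6+38=32 d=1 * → l++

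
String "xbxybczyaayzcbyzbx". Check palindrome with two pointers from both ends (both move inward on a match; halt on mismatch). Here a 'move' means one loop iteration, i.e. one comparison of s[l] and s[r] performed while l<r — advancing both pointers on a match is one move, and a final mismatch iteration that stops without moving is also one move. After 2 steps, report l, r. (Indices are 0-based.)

l=2, r=15

[0,17] 'x'=='x' → l++,r--
[1,16] 'b'=='b' → l++,r--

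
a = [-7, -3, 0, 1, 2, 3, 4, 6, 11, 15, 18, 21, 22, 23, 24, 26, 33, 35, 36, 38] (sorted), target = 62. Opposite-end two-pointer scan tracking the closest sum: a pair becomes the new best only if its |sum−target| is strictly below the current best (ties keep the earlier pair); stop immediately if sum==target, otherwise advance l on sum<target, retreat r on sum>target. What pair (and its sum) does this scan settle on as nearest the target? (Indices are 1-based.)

pair (24, 38) with sum 62 (|Δ|=0)

[1,20] -7+38=31 d=31 * → l++
[2,20] -3+38=35 d=27 * → l++
[3,20] 0+38=38 d=24 * → l++
[4,20] 1+38=39 d=23 * → l++
[5,20] 2+38=40 d=22 * → l++
[6,20] 3+38=41 d=21 * → l++
[7,20] 4+38=42 d=20 * → l++
[8,20] 6+38=44 d=18 * → l++
[9,20] 11+38=49 d=13 * → l++
[10,20] 15+38=53 d=9 * → l++
[11,20] 18+38=56 d=6 * → l++
[12,20] 21+38=59 d=3 * → l++
[13,20] 22+38=60 d=2 * → l++
[14,20] 23+38=61 d=1 * → l++
[15,20] 24+38=62 d=0 * → stop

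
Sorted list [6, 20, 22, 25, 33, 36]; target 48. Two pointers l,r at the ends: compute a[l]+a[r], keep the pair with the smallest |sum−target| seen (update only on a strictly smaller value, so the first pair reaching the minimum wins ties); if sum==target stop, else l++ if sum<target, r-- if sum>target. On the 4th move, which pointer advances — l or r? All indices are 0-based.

l

l=0 r=5: 6+36=42 d=6 *, l++
l=1 r=5: 20+36=56 d=8, r--
l=1 r=4: 20+33=53 d=5 *, r--
l=1 r=3: 20+25=45 d=3 *, l++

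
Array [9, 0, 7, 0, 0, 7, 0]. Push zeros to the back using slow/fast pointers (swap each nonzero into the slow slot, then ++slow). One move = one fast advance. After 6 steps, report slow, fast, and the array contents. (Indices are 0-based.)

slow=3, fast=6, a=[9, 7, 7, 0, 0, 0, 0]

slow=0 fast=0: a[fast]=9≠0 swap→a[0]=9, slow++,fast++
slow=1 fast=1: a[fast]=0, fast++
slow=1 fast=2: a[fast]=7≠0 swap→a[1]=7, slow++,fast++
slow=2 fast=3: a[fast]=0, fast++
slow=2 fast=4: a[fast]=0, fast++
slow=2 fast=5: a[fast]=7≠0 swap→a[2]=7, slow++,fast++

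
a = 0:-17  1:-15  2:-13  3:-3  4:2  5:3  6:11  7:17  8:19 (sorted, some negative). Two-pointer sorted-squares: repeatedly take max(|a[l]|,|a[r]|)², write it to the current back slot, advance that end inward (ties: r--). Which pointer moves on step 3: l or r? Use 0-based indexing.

[0,8] |-17|<=|19| out[8]=361 → r--
[0,7] |-17|<=|17| out[7]=289 → r--
[0,6] |-17|>|11| out[6]=289 → l++

l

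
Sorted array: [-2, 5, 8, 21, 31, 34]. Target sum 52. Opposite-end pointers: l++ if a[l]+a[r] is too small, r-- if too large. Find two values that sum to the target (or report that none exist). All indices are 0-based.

(21, 31)

l=0 r=5: -2+34=32 <52, l++
l=1 r=5: 5+34=39 <52, l++
l=2 r=5: 8+34=42 <52, l++
l=3 r=5: 21+34=55 >52, r--
l=3 r=4: 21+31=52, found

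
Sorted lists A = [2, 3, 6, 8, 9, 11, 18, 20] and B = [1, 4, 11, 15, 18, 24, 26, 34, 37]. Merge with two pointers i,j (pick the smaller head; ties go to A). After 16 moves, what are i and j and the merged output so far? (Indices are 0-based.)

[i=0,j=0] A[i]=2>B[j]=1 take 1 → j++
[i=0,j=1] A[i]=2<=B[j]=4 take 2 → i++
[i=1,j=1] A[i]=3<=B[j]=4 take 3 → i++
[i=2,j=1] A[i]=6>B[j]=4 take 4 → j++
[i=2,j=2] A[i]=6<=B[j]=11 take 6 → i++
[i=3,j=2] A[i]=8<=B[j]=11 take 8 → i++
[i=4,j=2] A[i]=9<=B[j]=11 take 9 → i++
[i=5,j=2] A[i]=11<=B[j]=11 take 11 → i++
[i=6,j=2] A[i]=18>B[j]=11 take 11 → j++
[i=6,j=3] A[i]=18>B[j]=15 take 15 → j++
[i=6,j=4] A[i]=18<=B[j]=18 take 18 → i++
[i=7,j=4] A[i]=20>B[j]=18 take 18 → j++
[i=7,j=5] A[i]=20<=B[j]=24 take 20 → i++
[i=8,j=5] A done, take B[j]=24 → j++
[i=8,j=6] A done, take B[j]=26 → j++
[i=8,j=7] A done, take B[j]=34 → j++

i=8, j=8, merged so far=[1, 2, 3, 4, 6, 8, 9, 11, 11, 15, 18, 18, 20, 24, 26, 34]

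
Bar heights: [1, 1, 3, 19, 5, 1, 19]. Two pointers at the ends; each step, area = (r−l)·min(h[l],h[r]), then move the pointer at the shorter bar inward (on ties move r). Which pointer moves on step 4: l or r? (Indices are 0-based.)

r

[0,6] min(1,19)*6=6 best=6 * → l++
[1,6] min(1,19)*5=5 best=6 → l++
[2,6] min(3,19)*4=12 best=12 * → l++
[3,6] min(19,19)*3=57 best=57 * → r--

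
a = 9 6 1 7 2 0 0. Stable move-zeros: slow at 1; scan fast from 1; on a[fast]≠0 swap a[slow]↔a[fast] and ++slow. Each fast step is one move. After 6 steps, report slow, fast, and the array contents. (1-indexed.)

slow=6, fast=7, a=[9, 6, 1, 7, 2, 0, 0]

(s=1,f=1) a[fast]=9≠0 swap→a[1]=9 → slow++,fast++
(s=2,f=2) a[fast]=6≠0 swap→a[2]=6 → slow++,fast++
(s=3,f=3) a[fast]=1≠0 swap→a[3]=1 → slow++,fast++
(s=4,f=4) a[fast]=7≠0 swap→a[4]=7 → slow++,fast++
(s=5,f=5) a[fast]=2≠0 swap→a[5]=2 → slow++,fast++
(s=6,f=6) a[fast]=0 → fast++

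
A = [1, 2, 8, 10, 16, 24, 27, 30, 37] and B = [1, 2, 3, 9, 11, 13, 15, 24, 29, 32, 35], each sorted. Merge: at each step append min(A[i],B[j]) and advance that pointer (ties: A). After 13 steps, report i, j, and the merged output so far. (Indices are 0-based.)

i=6, j=7, merged so far=[1, 1, 2, 2, 3, 8, 9, 10, 11, 13, 15, 16, 24]

i=0 j=0: A[i]=1<=B[j]=1 take 1, i++
i=1 j=0: A[i]=2>B[j]=1 take 1, j++
i=1 j=1: A[i]=2<=B[j]=2 take 2, i++
i=2 j=1: A[i]=8>B[j]=2 take 2, j++
i=2 j=2: A[i]=8>B[j]=3 take 3, j++
i=2 j=3: A[i]=8<=B[j]=9 take 8, i++
i=3 j=3: A[i]=10>B[j]=9 take 9, j++
i=3 j=4: A[i]=10<=B[j]=11 take 10, i++
i=4 j=4: A[i]=16>B[j]=11 take 11, j++
i=4 j=5: A[i]=16>B[j]=13 take 13, j++
i=4 j=6: A[i]=16>B[j]=15 take 15, j++
i=4 j=7: A[i]=16<=B[j]=24 take 16, i++
i=5 j=7: A[i]=24<=B[j]=24 take 24, i++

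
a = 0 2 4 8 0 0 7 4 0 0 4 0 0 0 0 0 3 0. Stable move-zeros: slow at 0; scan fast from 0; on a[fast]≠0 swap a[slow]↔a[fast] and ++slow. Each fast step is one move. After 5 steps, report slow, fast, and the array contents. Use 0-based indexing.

slow=0 fast=0: a[fast]=0, fast++
slow=0 fast=1: a[fast]=2≠0 swap→a[0]=2, slow++,fast++
slow=1 fast=2: a[fast]=4≠0 swap→a[1]=4, slow++,fast++
slow=2 fast=3: a[fast]=8≠0 swap→a[2]=8, slow++,fast++
slow=3 fast=4: a[fast]=0, fast++

slow=3, fast=5, a=[2, 4, 8, 0, 0, 0, 7, 4, 0, 0, 4, 0, 0, 0, 0, 0, 3, 0]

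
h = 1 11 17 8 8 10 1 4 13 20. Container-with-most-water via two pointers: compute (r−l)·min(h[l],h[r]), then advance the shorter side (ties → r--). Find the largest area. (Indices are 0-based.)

max area = 119

l=0 r=9: min(1,20)*9=9 best=9 *, l++
l=1 r=9: min(11,20)*8=88 best=88 *, l++
l=2 r=9: min(17,20)*7=119 best=119 *, l++
l=3 r=9: min(8,20)*6=48 best=119, l++
l=4 r=9: min(8,20)*5=40 best=119, l++
l=5 r=9: min(10,20)*4=40 best=119, l++
l=6 r=9: min(1,20)*3=3 best=119, l++
l=7 r=9: min(4,20)*2=8 best=119, l++
l=8 r=9: min(13,20)*1=13 best=119, l++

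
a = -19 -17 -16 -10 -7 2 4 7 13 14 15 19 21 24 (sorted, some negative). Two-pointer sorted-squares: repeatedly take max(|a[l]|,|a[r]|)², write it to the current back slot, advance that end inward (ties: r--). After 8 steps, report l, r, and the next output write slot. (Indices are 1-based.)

l=1 r=14: |-19|<=|24| out[14]=576, r--
l=1 r=13: |-19|<=|21| out[13]=441, r--
l=1 r=12: |-19|<=|19| out[12]=361, r--
l=1 r=11: |-19|>|15| out[11]=361, l++
l=2 r=11: |-17|>|15| out[10]=289, l++
l=3 r=11: |-16|>|15| out[9]=256, l++
l=4 r=11: |-10|<=|15| out[8]=225, r--
l=4 r=10: |-10|<=|14| out[7]=196, r--

l=4, r=9, next write slot=6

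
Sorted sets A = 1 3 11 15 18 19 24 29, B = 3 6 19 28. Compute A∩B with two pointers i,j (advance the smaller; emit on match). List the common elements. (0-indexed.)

[i=0,j=0] 1<3 → i++
[i=1,j=0] 3==3 emit → i++,j++
[i=2,j=1] 11>6 → j++
[i=2,j=2] 11<19 → i++
[i=3,j=2] 15<19 → i++
[i=4,j=2] 18<19 → i++
[i=5,j=2] 19==19 emit → i++,j++
[i=6,j=3] 24<28 → i++
[i=7,j=3] 29>28 → j++

intersection = [3, 19]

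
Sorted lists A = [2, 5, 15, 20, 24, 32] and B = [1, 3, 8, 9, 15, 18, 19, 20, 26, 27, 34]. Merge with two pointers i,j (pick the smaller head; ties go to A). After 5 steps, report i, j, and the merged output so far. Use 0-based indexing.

i=2, j=3, merged so far=[1, 2, 3, 5, 8]

i=0 j=0: A[i]=2>B[j]=1 take 1, j++
i=0 j=1: A[i]=2<=B[j]=3 take 2, i++
i=1 j=1: A[i]=5>B[j]=3 take 3, j++
i=1 j=2: A[i]=5<=B[j]=8 take 5, i++
i=2 j=2: A[i]=15>B[j]=8 take 8, j++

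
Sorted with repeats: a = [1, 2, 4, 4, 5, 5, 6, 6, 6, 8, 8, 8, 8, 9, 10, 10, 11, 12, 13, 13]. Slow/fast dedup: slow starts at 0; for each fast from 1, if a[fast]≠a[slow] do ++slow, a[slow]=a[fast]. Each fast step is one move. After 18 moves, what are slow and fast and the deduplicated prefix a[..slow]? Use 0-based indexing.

slow=10, fast=19, prefix=[1, 2, 4, 5, 6, 8, 9, 10, 11, 12, 13]

slow=0 fast=1: a[fast]=2≠a[slow]=1 write a[1]=2, slow++,fast++
slow=1 fast=2: a[fast]=4≠a[slow]=2 write a[2]=4, slow++,fast++
slow=2 fast=3: a[fast]=4=a[slow] dup, fast++
slow=2 fast=4: a[fast]=5≠a[slow]=4 write a[3]=5, slow++,fast++
slow=3 fast=5: a[fast]=5=a[slow] dup, fast++
slow=3 fast=6: a[fast]=6≠a[slow]=5 write a[4]=6, slow++,fast++
slow=4 fast=7: a[fast]=6=a[slow] dup, fast++
slow=4 fast=8: a[fast]=6=a[slow] dup, fast++
slow=4 fast=9: a[fast]=8≠a[slow]=6 write a[5]=8, slow++,fast++
slow=5 fast=10: a[fast]=8=a[slow] dup, fast++
slow=5 fast=11: a[fast]=8=a[slow] dup, fast++
slow=5 fast=12: a[fast]=8=a[slow] dup, fast++
slow=5 fast=13: a[fast]=9≠a[slow]=8 write a[6]=9, slow++,fast++
slow=6 fast=14: a[fast]=10≠a[slow]=9 write a[7]=10, slow++,fast++
slow=7 fast=15: a[fast]=10=a[slow] dup, fast++
slow=7 fast=16: a[fast]=11≠a[slow]=10 write a[8]=11, slow++,fast++
slow=8 fast=17: a[fast]=12≠a[slow]=11 write a[9]=12, slow++,fast++
slow=9 fast=18: a[fast]=13≠a[slow]=12 write a[10]=13, slow++,fast++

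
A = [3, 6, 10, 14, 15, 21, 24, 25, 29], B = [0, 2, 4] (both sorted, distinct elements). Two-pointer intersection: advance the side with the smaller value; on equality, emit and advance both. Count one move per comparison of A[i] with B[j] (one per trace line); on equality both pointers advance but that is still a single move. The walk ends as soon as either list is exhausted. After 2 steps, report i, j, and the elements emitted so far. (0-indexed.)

i=0, j=2, emitted=[]

i=0 j=0: 3>0, j++
i=0 j=1: 3>2, j++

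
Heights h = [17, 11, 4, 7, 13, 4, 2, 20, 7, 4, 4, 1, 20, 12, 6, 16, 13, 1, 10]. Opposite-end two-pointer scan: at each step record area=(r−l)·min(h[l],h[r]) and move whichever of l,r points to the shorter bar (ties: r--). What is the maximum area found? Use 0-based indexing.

max area = 240

[0,18] min(17,10)*18=180 best=180 * → r--
[0,17] min(17,1)*17=17 best=180 → r--
[0,16] min(17,13)*16=208 best=208 * → r--
[0,15] min(17,16)*15=240 best=240 * → r--
[0,14] min(17,6)*14=84 best=240 → r--
[0,13] min(17,12)*13=156 best=240 → r--
[0,12] min(17,20)*12=204 best=240 → l++
[1,12] min(11,20)*11=121 best=240 → l++
[2,12] min(4,20)*10=40 best=240 → l++
[3,12] min(7,20)*9=63 best=240 → l++
[4,12] min(13,20)*8=104 best=240 → l++
[5,12] min(4,20)*7=28 best=240 → l++
[6,12] min(2,20)*6=12 best=240 → l++
[7,12] min(20,20)*5=100 best=240 → r--
[7,11] min(20,1)*4=4 best=240 → r--
[7,10] min(20,4)*3=12 best=240 → r--
[7,9] min(20,4)*2=8 best=240 → r--
[7,8] min(20,7)*1=7 best=240 → r--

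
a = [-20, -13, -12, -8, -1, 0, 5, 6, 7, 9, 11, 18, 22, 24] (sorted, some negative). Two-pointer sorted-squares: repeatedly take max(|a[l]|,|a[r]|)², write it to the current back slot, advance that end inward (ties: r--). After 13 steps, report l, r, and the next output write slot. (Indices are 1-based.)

l=1 r=14: |-20|<=|24| out[14]=576, r--
l=1 r=13: |-20|<=|22| out[13]=484, r--
l=1 r=12: |-20|>|18| out[12]=400, l++
l=2 r=12: |-13|<=|18| out[11]=324, r--
l=2 r=11: |-13|>|11| out[10]=169, l++
l=3 r=11: |-12|>|11| out[9]=144, l++
l=4 r=11: |-8|<=|11| out[8]=121, r--
l=4 r=10: |-8|<=|9| out[7]=81, r--
l=4 r=9: |-8|>|7| out[6]=64, l++
l=5 r=9: |-1|<=|7| out[5]=49, r--
l=5 r=8: |-1|<=|6| out[4]=36, r--
l=5 r=7: |-1|<=|5| out[3]=25, r--
l=5 r=6: |-1|>|0| out[2]=1, l++

l=6, r=6, next write slot=1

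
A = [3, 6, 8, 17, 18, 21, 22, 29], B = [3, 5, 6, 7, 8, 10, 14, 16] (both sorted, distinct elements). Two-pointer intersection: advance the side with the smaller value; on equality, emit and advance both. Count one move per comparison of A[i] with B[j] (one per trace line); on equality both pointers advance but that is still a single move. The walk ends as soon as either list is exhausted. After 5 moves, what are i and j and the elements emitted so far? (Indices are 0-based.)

[i=0,j=0] 3==3 emit → i++,j++
[i=1,j=1] 6>5 → j++
[i=1,j=2] 6==6 emit → i++,j++
[i=2,j=3] 8>7 → j++
[i=2,j=4] 8==8 emit → i++,j++

i=3, j=5, emitted=[3, 6, 8]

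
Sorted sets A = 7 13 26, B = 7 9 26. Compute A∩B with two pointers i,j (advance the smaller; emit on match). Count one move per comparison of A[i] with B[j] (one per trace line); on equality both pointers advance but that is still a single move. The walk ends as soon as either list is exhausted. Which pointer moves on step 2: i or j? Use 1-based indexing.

j

[i=1,j=1] 7==7 emit → i++,j++
[i=2,j=2] 13>9 → j++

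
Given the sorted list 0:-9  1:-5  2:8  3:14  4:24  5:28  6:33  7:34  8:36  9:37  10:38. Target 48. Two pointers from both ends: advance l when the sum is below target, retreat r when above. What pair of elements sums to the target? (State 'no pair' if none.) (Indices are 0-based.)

[0,10] -9+38=29 <48 → l++
[1,10] -5+38=33 <48 → l++
[2,10] 8+38=46 <48 → l++
[3,10] 14+38=52 >48 → r--
[3,9] 14+37=51 >48 → r--
[3,8] 14+36=50 >48 → r--
[3,7] 14+34=48 → found

(14, 34)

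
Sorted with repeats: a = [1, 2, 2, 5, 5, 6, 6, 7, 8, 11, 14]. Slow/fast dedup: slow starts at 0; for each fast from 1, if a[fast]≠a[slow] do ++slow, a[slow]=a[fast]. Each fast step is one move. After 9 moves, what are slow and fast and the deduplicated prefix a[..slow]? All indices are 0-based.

slow=0 fast=1: a[fast]=2≠a[slow]=1 write a[1]=2, slow++,fast++
slow=1 fast=2: a[fast]=2=a[slow] dup, fast++
slow=1 fast=3: a[fast]=5≠a[slow]=2 write a[2]=5, slow++,fast++
slow=2 fast=4: a[fast]=5=a[slow] dup, fast++
slow=2 fast=5: a[fast]=6≠a[slow]=5 write a[3]=6, slow++,fast++
slow=3 fast=6: a[fast]=6=a[slow] dup, fast++
slow=3 fast=7: a[fast]=7≠a[slow]=6 write a[4]=7, slow++,fast++
slow=4 fast=8: a[fast]=8≠a[slow]=7 write a[5]=8, slow++,fast++
slow=5 fast=9: a[fast]=11≠a[slow]=8 write a[6]=11, slow++,fast++

slow=6, fast=10, prefix=[1, 2, 5, 6, 7, 8, 11]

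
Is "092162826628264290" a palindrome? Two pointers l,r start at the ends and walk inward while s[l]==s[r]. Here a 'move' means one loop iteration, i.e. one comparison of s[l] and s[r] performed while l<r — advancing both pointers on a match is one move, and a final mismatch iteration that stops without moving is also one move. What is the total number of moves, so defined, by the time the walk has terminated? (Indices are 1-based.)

[1,18] '0'=='0' → l++,r--
[2,17] '9'=='9' → l++,r--
[3,16] '2'=='2' → l++,r--
[4,15] '1'!='4' → stop

4 moves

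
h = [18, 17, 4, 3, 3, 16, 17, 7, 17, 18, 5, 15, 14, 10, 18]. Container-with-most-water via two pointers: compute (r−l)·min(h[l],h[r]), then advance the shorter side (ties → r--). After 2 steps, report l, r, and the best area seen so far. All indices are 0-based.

l=0 r=14: min(18,18)*14=252 best=252 *, r--
l=0 r=13: min(18,10)*13=130 best=252, r--

l=0, r=12, best area=252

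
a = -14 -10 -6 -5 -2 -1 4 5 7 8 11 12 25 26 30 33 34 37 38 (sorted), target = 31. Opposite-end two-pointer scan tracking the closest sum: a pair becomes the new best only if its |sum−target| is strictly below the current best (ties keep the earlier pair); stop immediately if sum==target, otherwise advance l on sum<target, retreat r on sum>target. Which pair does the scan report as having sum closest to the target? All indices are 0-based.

pair (-6, 37) with sum 31 (|Δ|=0)

[0,18] -14+38=24 d=7 * → l++
[1,18] -10+38=28 d=3 * → l++
[2,18] -6+38=32 d=1 * → r--
[2,17] -6+37=31 d=0 * → stop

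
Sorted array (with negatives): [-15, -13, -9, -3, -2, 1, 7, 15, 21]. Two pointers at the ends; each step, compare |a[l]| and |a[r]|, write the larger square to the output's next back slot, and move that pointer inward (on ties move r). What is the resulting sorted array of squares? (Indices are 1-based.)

[1, 4, 9, 49, 81, 169, 225, 225, 441]

l=1 r=9: |-15|<=|21| out[9]=441, r--
l=1 r=8: |-15|<=|15| out[8]=225, r--
l=1 r=7: |-15|>|7| out[7]=225, l++
l=2 r=7: |-13|>|7| out[6]=169, l++
l=3 r=7: |-9|>|7| out[5]=81, l++
l=4 r=7: |-3|<=|7| out[4]=49, r--
l=4 r=6: |-3|>|1| out[3]=9, l++
l=5 r=6: |-2|>|1| out[2]=4, l++
l=6 r=6: |1|<=|1| out[1]=1, r--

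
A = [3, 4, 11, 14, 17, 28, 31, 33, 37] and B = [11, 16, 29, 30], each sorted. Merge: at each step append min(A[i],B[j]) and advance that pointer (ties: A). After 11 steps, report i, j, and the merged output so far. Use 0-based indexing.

[i=0,j=0] A[i]=3<=B[j]=11 take 3 → i++
[i=1,j=0] A[i]=4<=B[j]=11 take 4 → i++
[i=2,j=0] A[i]=11<=B[j]=11 take 11 → i++
[i=3,j=0] A[i]=14>B[j]=11 take 11 → j++
[i=3,j=1] A[i]=14<=B[j]=16 take 14 → i++
[i=4,j=1] A[i]=17>B[j]=16 take 16 → j++
[i=4,j=2] A[i]=17<=B[j]=29 take 17 → i++
[i=5,j=2] A[i]=28<=B[j]=29 take 28 → i++
[i=6,j=2] A[i]=31>B[j]=29 take 29 → j++
[i=6,j=3] A[i]=31>B[j]=30 take 30 → j++
[i=6,j=4] B done, take A[i]=31 → i++

i=7, j=4, merged so far=[3, 4, 11, 11, 14, 16, 17, 28, 29, 30, 31]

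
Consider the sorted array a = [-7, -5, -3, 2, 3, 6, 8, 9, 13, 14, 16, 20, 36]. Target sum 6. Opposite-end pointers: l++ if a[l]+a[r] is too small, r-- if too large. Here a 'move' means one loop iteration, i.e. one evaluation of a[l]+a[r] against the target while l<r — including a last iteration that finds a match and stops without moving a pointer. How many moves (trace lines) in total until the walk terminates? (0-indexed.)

5 moves

l=0 r=12: -7+36=29 >6, r--
l=0 r=11: -7+20=13 >6, r--
l=0 r=10: -7+16=9 >6, r--
l=0 r=9: -7+14=7 >6, r--
l=0 r=8: -7+13=6, found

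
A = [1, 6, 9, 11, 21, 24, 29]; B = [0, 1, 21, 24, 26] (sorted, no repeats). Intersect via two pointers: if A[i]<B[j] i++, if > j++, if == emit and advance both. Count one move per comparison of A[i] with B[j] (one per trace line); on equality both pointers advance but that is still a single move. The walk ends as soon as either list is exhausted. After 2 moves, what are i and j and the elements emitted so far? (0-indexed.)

i=1, j=2, emitted=[1]

[i=0,j=0] 1>0 → j++
[i=0,j=1] 1==1 emit → i++,j++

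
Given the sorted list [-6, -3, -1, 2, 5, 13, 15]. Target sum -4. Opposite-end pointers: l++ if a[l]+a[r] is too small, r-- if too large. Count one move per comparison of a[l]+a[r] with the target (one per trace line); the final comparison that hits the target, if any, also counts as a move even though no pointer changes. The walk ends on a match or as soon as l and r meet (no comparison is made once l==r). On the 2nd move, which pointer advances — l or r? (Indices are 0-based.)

r

[0,6] -6+15=9 >-4 → r--
[0,5] -6+13=7 >-4 → r--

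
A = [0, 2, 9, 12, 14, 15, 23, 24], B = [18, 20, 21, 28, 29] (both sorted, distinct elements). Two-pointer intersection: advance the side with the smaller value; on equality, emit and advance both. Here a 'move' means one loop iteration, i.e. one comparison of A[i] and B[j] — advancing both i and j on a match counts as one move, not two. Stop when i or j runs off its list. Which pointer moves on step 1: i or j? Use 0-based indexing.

[i=0,j=0] 0<18 → i++

i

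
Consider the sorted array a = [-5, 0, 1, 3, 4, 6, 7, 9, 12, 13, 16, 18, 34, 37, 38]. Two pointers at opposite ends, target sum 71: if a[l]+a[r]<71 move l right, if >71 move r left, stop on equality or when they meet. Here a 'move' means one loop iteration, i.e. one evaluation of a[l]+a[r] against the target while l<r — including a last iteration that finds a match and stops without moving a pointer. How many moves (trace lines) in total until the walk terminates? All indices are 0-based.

14 moves

[0,14] -5+38=33 <71 → l++
[1,14] 0+38=38 <71 → l++
[2,14] 1+38=39 <71 → l++
[3,14] 3+38=41 <71 → l++
[4,14] 4+38=42 <71 → l++
[5,14] 6+38=44 <71 → l++
[6,14] 7+38=45 <71 → l++
[7,14] 9+38=47 <71 → l++
[8,14] 12+38=50 <71 → l++
[9,14] 13+38=51 <71 → l++
[10,14] 16+38=54 <71 → l++
[11,14] 18+38=56 <71 → l++
[12,14] 34+38=72 >71 → r--
[12,13] 34+37=71 → found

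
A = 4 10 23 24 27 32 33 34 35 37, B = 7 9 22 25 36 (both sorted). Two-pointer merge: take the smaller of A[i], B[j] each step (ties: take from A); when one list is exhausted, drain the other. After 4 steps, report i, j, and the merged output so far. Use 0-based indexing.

i=2, j=2, merged so far=[4, 7, 9, 10]

i=0 j=0: A[i]=4<=B[j]=7 take 4, i++
i=1 j=0: A[i]=10>B[j]=7 take 7, j++
i=1 j=1: A[i]=10>B[j]=9 take 9, j++
i=1 j=2: A[i]=10<=B[j]=22 take 10, i++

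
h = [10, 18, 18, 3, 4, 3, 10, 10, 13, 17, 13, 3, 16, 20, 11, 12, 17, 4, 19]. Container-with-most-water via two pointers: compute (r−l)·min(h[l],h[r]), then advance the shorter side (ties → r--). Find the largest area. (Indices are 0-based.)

[0,18] min(10,19)*18=180 best=180 * → l++
[1,18] min(18,19)*17=306 best=306 * → l++
[2,18] min(18,19)*16=288 best=306 → l++
[3,18] min(3,19)*15=45 best=306 → l++
[4,18] min(4,19)*14=56 best=306 → l++
[5,18] min(3,19)*13=39 best=306 → l++
[6,18] min(10,19)*12=120 best=306 → l++
[7,18] min(10,19)*11=110 best=306 → l++
[8,18] min(13,19)*10=130 best=306 → l++
[9,18] min(17,19)*9=153 best=306 → l++
[10,18] min(13,19)*8=104 best=306 → l++
[11,18] min(3,19)*7=21 best=306 → l++
[12,18] min(16,19)*6=96 best=306 → l++
[13,18] min(20,19)*5=95 best=306 → r--
[13,17] min(20,4)*4=16 best=306 → r--
[13,16] min(20,17)*3=51 best=306 → r--
[13,15] min(20,12)*2=24 best=306 → r--
[13,14] min(20,11)*1=11 best=306 → r--

max area = 306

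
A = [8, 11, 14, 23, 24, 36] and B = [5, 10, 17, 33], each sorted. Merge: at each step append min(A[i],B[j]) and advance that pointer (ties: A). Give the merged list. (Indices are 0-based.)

[5, 8, 10, 11, 14, 17, 23, 24, 33, 36]

i=0 j=0: A[i]=8>B[j]=5 take 5, j++
i=0 j=1: A[i]=8<=B[j]=10 take 8, i++
i=1 j=1: A[i]=11>B[j]=10 take 10, j++
i=1 j=2: A[i]=11<=B[j]=17 take 11, i++
i=2 j=2: A[i]=14<=B[j]=17 take 14, i++
i=3 j=2: A[i]=23>B[j]=17 take 17, j++
i=3 j=3: A[i]=23<=B[j]=33 take 23, i++
i=4 j=3: A[i]=24<=B[j]=33 take 24, i++
i=5 j=3: A[i]=36>B[j]=33 take 33, j++
i=5 j=4: B done, take A[i]=36, i++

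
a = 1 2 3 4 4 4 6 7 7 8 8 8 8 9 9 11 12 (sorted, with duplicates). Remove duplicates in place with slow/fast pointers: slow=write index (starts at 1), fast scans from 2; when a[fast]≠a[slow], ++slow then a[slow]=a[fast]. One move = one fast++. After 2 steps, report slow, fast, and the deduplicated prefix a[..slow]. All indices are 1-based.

slow=3, fast=4, prefix=[1, 2, 3]

(s=1,f=2) a[fast]=2≠a[slow]=1 write a[2]=2 → slow++,fast++
(s=2,f=3) a[fast]=3≠a[slow]=2 write a[3]=3 → slow++,fast++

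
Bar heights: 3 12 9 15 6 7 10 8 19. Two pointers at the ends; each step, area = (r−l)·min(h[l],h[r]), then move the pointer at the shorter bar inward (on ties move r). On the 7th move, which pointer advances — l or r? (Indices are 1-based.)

l

l=1 r=9: min(3,19)*8=24 best=24 *, l++
l=2 r=9: min(12,19)*7=84 best=84 *, l++
l=3 r=9: min(9,19)*6=54 best=84, l++
l=4 r=9: min(15,19)*5=75 best=84, l++
l=5 r=9: min(6,19)*4=24 best=84, l++
l=6 r=9: min(7,19)*3=21 best=84, l++
l=7 r=9: min(10,19)*2=20 best=84, l++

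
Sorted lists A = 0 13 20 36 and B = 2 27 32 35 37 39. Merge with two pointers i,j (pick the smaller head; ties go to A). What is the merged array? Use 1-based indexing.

i=1 j=1: A[i]=0<=B[j]=2 take 0, i++
i=2 j=1: A[i]=13>B[j]=2 take 2, j++
i=2 j=2: A[i]=13<=B[j]=27 take 13, i++
i=3 j=2: A[i]=20<=B[j]=27 take 20, i++
i=4 j=2: A[i]=36>B[j]=27 take 27, j++
i=4 j=3: A[i]=36>B[j]=32 take 32, j++
i=4 j=4: A[i]=36>B[j]=35 take 35, j++
i=4 j=5: A[i]=36<=B[j]=37 take 36, i++
i=5 j=5: A done, take B[j]=37, j++
i=5 j=6: A done, take B[j]=39, j++

[0, 2, 13, 20, 27, 32, 35, 36, 37, 39]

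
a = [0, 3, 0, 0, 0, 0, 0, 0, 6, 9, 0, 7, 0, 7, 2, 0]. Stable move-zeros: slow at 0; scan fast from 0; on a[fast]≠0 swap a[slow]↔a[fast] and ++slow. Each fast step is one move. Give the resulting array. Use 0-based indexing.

[3, 6, 9, 7, 7, 2, 0, 0, 0, 0, 0, 0, 0, 0, 0, 0]

slow=0 fast=0: a[fast]=0, fast++
slow=0 fast=1: a[fast]=3≠0 swap→a[0]=3, slow++,fast++
slow=1 fast=2: a[fast]=0, fast++
slow=1 fast=3: a[fast]=0, fast++
slow=1 fast=4: a[fast]=0, fast++
slow=1 fast=5: a[fast]=0, fast++
slow=1 fast=6: a[fast]=0, fast++
slow=1 fast=7: a[fast]=0, fast++
slow=1 fast=8: a[fast]=6≠0 swap→a[1]=6, slow++,fast++
slow=2 fast=9: a[fast]=9≠0 swap→a[2]=9, slow++,fast++
slow=3 fast=10: a[fast]=0, fast++
slow=3 fast=11: a[fast]=7≠0 swap→a[3]=7, slow++,fast++
slow=4 fast=12: a[fast]=0, fast++
slow=4 fast=13: a[fast]=7≠0 swap→a[4]=7, slow++,fast++
slow=5 fast=14: a[fast]=2≠0 swap→a[5]=2, slow++,fast++
slow=6 fast=15: a[fast]=0, fast++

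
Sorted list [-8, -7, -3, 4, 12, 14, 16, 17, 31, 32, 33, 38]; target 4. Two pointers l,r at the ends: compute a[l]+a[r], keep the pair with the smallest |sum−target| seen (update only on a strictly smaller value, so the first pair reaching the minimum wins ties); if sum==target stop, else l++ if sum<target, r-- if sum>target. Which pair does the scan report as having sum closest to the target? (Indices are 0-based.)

[0,11] -8+38=30 d=26 * → r--
[0,10] -8+33=25 d=21 * → r--
[0,9] -8+32=24 d=20 * → r--
[0,8] -8+31=23 d=19 * → r--
[0,7] -8+17=9 d=5 * → r--
[0,6] -8+16=8 d=4 * → r--
[0,5] -8+14=6 d=2 * → r--
[0,4] -8+12=4 d=0 * → stop

pair (-8, 12) with sum 4 (|Δ|=0)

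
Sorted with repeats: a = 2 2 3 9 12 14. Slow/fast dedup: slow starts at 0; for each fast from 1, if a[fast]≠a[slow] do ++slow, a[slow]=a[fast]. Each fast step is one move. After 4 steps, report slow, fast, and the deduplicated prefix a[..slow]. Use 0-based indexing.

(s=0,f=1) a[fast]=2=a[slow] dup → fast++
(s=0,f=2) a[fast]=3≠a[slow]=2 write a[1]=3 → slow++,fast++
(s=1,f=3) a[fast]=9≠a[slow]=3 write a[2]=9 → slow++,fast++
(s=2,f=4) a[fast]=12≠a[slow]=9 write a[3]=12 → slow++,fast++

slow=3, fast=5, prefix=[2, 3, 9, 12]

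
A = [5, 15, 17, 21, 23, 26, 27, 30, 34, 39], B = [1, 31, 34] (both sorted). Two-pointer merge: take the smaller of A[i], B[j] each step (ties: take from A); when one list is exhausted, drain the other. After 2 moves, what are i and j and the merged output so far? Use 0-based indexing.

i=0 j=0: A[i]=5>B[j]=1 take 1, j++
i=0 j=1: A[i]=5<=B[j]=31 take 5, i++

i=1, j=1, merged so far=[1, 5]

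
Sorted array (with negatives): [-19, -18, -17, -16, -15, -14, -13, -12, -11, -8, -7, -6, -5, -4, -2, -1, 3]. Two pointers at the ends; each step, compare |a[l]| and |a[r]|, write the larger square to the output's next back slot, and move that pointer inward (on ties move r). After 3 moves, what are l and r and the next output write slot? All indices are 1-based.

l=1 r=17: |-19|>|3| out[17]=361, l++
l=2 r=17: |-18|>|3| out[16]=324, l++
l=3 r=17: |-17|>|3| out[15]=289, l++

l=4, r=17, next write slot=14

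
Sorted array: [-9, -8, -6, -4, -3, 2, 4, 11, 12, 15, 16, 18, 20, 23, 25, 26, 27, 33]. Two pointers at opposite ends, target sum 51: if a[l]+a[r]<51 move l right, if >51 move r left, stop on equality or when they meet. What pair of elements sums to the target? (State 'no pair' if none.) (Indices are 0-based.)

[0,17] -9+33=24 <51 → l++
[1,17] -8+33=25 <51 → l++
[2,17] -6+33=27 <51 → l++
[3,17] -4+33=29 <51 → l++
[4,17] -3+33=30 <51 → l++
[5,17] 2+33=35 <51 → l++
[6,17] 4+33=37 <51 → l++
[7,17] 11+33=44 <51 → l++
[8,17] 12+33=45 <51 → l++
[9,17] 15+33=48 <51 → l++
[10,17] 16+33=49 <51 → l++
[11,17] 18+33=51 → found

(18, 33)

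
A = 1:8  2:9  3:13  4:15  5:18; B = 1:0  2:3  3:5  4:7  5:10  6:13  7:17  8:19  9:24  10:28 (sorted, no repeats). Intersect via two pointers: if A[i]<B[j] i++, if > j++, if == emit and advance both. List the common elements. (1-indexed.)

intersection = [13]

[i=1,j=1] 8>0 → j++
[i=1,j=2] 8>3 → j++
[i=1,j=3] 8>5 → j++
[i=1,j=4] 8>7 → j++
[i=1,j=5] 8<10 → i++
[i=2,j=5] 9<10 → i++
[i=3,j=5] 13>10 → j++
[i=3,j=6] 13==13 emit → i++,j++
[i=4,j=7] 15<17 → i++
[i=5,j=7] 18>17 → j++
[i=5,j=8] 18<19 → i++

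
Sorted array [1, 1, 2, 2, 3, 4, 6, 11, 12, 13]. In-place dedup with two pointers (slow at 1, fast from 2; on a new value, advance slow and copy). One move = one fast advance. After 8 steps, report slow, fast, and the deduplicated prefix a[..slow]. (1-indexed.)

(s=1,f=2) a[fast]=1=a[slow] dup → fast++
(s=1,f=3) a[fast]=2≠a[slow]=1 write a[2]=2 → slow++,fast++
(s=2,f=4) a[fast]=2=a[slow] dup → fast++
(s=2,f=5) a[fast]=3≠a[slow]=2 write a[3]=3 → slow++,fast++
(s=3,f=6) a[fast]=4≠a[slow]=3 write a[4]=4 → slow++,fast++
(s=4,f=7) a[fast]=6≠a[slow]=4 write a[5]=6 → slow++,fast++
(s=5,f=8) a[fast]=11≠a[slow]=6 write a[6]=11 → slow++,fast++
(s=6,f=9) a[fast]=12≠a[slow]=11 write a[7]=12 → slow++,fast++

slow=7, fast=10, prefix=[1, 2, 3, 4, 6, 11, 12]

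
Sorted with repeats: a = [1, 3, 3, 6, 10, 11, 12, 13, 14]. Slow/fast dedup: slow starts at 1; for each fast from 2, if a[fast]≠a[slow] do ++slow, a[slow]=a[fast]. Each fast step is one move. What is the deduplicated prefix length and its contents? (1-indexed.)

(s=1,f=2) a[fast]=3≠a[slow]=1 write a[2]=3 → slow++,fast++
(s=2,f=3) a[fast]=3=a[slow] dup → fast++
(s=2,f=4) a[fast]=6≠a[slow]=3 write a[3]=6 → slow++,fast++
(s=3,f=5) a[fast]=10≠a[slow]=6 write a[4]=10 → slow++,fast++
(s=4,f=6) a[fast]=11≠a[slow]=10 write a[5]=11 → slow++,fast++
(s=5,f=7) a[fast]=12≠a[slow]=11 write a[6]=12 → slow++,fast++
(s=6,f=8) a[fast]=13≠a[slow]=12 write a[7]=13 → slow++,fast++
(s=7,f=9) a[fast]=14≠a[slow]=13 write a[8]=14 → slow++,fast++

length 8; prefix = [1, 3, 6, 10, 11, 12, 13, 14]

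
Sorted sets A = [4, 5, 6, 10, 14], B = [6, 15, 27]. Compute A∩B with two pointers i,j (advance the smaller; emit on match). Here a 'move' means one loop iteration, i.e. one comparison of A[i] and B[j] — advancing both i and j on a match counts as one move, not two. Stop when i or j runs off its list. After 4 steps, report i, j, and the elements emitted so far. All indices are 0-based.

i=4, j=1, emitted=[6]

i=0 j=0: 4<6, i++
i=1 j=0: 5<6, i++
i=2 j=0: 6==6 emit, i++,j++
i=3 j=1: 10<15, i++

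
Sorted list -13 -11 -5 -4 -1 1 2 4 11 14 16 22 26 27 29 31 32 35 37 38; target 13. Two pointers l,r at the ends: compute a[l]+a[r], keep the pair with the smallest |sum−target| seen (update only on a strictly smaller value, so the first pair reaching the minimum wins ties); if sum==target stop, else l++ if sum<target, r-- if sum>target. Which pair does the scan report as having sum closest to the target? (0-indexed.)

pair (-13, 26) with sum 13 (|Δ|=0)

l=0 r=19: -13+38=25 d=12 *, r--
l=0 r=18: -13+37=24 d=11 *, r--
l=0 r=17: -13+35=22 d=9 *, r--
l=0 r=16: -13+32=19 d=6 *, r--
l=0 r=15: -13+31=18 d=5 *, r--
l=0 r=14: -13+29=16 d=3 *, r--
l=0 r=13: -13+27=14 d=1 *, r--
l=0 r=12: -13+26=13 d=0 *, stop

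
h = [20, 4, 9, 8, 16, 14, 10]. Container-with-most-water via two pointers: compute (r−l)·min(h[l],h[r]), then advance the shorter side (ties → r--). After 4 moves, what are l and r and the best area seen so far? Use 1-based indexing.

[1,7] min(20,10)*6=60 best=60 * → r--
[1,6] min(20,14)*5=70 best=70 * → r--
[1,5] min(20,16)*4=64 best=70 → r--
[1,4] min(20,8)*3=24 best=70 → r--

l=1, r=3, best area=70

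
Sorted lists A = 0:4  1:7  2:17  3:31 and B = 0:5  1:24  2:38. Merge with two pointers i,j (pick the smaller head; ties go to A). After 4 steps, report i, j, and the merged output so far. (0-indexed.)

i=3, j=1, merged so far=[4, 5, 7, 17]

[i=0,j=0] A[i]=4<=B[j]=5 take 4 → i++
[i=1,j=0] A[i]=7>B[j]=5 take 5 → j++
[i=1,j=1] A[i]=7<=B[j]=24 take 7 → i++
[i=2,j=1] A[i]=17<=B[j]=24 take 17 → i++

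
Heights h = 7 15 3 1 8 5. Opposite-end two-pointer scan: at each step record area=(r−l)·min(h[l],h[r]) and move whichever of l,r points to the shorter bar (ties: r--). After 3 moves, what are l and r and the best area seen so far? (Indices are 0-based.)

l=1, r=3, best area=28

[0,5] min(7,5)*5=25 best=25 * → r--
[0,4] min(7,8)*4=28 best=28 * → l++
[1,4] min(15,8)*3=24 best=28 → r--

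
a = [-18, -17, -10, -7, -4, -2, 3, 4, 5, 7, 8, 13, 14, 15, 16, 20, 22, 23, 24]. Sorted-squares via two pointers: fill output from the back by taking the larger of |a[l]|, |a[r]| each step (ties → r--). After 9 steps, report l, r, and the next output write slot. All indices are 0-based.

l=0 r=18: |-18|<=|24| out[18]=576, r--
l=0 r=17: |-18|<=|23| out[17]=529, r--
l=0 r=16: |-18|<=|22| out[16]=484, r--
l=0 r=15: |-18|<=|20| out[15]=400, r--
l=0 r=14: |-18|>|16| out[14]=324, l++
l=1 r=14: |-17|>|16| out[13]=289, l++
l=2 r=14: |-10|<=|16| out[12]=256, r--
l=2 r=13: |-10|<=|15| out[11]=225, r--
l=2 r=12: |-10|<=|14| out[10]=196, r--

l=2, r=11, next write slot=9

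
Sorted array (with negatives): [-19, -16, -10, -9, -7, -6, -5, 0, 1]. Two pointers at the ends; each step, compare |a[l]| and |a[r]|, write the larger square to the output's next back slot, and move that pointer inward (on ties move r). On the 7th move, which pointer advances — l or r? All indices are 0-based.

[0,8] |-19|>|1| out[8]=361 → l++
[1,8] |-16|>|1| out[7]=256 → l++
[2,8] |-10|>|1| out[6]=100 → l++
[3,8] |-9|>|1| out[5]=81 → l++
[4,8] |-7|>|1| out[4]=49 → l++
[5,8] |-6|>|1| out[3]=36 → l++
[6,8] |-5|>|1| out[2]=25 → l++

l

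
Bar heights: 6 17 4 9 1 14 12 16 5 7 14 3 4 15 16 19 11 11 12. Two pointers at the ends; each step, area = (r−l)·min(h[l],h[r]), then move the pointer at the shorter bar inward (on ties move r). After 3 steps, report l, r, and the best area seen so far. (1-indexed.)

l=2, r=17, best area=204

l=1 r=19: min(6,12)*18=108 best=108 *, l++
l=2 r=19: min(17,12)*17=204 best=204 *, r--
l=2 r=18: min(17,11)*16=176 best=204, r--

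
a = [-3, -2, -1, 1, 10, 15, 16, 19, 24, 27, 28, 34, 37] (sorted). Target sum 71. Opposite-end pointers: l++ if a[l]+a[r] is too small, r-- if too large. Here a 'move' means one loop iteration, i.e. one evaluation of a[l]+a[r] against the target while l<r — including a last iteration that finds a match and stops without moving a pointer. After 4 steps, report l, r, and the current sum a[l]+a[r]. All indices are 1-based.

l=5, r=13, sum=47

[1,13] -3+37=34 <71 → l++
[2,13] -2+37=35 <71 → l++
[3,13] -1+37=36 <71 → l++
[4,13] 1+37=38 <71 → l++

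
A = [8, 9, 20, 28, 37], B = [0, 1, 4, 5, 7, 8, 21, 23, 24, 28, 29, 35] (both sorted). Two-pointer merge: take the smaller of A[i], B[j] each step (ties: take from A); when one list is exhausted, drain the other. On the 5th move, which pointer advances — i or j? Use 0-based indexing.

i=0 j=0: A[i]=8>B[j]=0 take 0, j++
i=0 j=1: A[i]=8>B[j]=1 take 1, j++
i=0 j=2: A[i]=8>B[j]=4 take 4, j++
i=0 j=3: A[i]=8>B[j]=5 take 5, j++
i=0 j=4: A[i]=8>B[j]=7 take 7, j++

j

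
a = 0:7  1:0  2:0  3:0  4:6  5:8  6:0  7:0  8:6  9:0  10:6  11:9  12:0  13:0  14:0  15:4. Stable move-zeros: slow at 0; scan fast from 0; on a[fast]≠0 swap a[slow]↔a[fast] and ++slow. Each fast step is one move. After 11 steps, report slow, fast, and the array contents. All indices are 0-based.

slow=5, fast=11, a=[7, 6, 8, 6, 6, 0, 0, 0, 0, 0, 0, 9, 0, 0, 0, 4]

slow=0 fast=0: a[fast]=7≠0 swap→a[0]=7, slow++,fast++
slow=1 fast=1: a[fast]=0, fast++
slow=1 fast=2: a[fast]=0, fast++
slow=1 fast=3: a[fast]=0, fast++
slow=1 fast=4: a[fast]=6≠0 swap→a[1]=6, slow++,fast++
slow=2 fast=5: a[fast]=8≠0 swap→a[2]=8, slow++,fast++
slow=3 fast=6: a[fast]=0, fast++
slow=3 fast=7: a[fast]=0, fast++
slow=3 fast=8: a[fast]=6≠0 swap→a[3]=6, slow++,fast++
slow=4 fast=9: a[fast]=0, fast++
slow=4 fast=10: a[fast]=6≠0 swap→a[4]=6, slow++,fast++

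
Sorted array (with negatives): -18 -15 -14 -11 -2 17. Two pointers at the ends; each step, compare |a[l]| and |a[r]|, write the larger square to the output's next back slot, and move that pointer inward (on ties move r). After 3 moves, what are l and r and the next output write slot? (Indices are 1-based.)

l=3, r=5, next write slot=3

l=1 r=6: |-18|>|17| out[6]=324, l++
l=2 r=6: |-15|<=|17| out[5]=289, r--
l=2 r=5: |-15|>|-2| out[4]=225, l++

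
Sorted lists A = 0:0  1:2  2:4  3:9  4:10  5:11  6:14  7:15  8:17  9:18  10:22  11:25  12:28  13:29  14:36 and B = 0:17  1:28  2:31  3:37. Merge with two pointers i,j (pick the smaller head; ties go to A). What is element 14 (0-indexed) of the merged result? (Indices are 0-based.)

[i=0,j=0] A[i]=0<=B[j]=17 take 0 → i++
[i=1,j=0] A[i]=2<=B[j]=17 take 2 → i++
[i=2,j=0] A[i]=4<=B[j]=17 take 4 → i++
[i=3,j=0] A[i]=9<=B[j]=17 take 9 → i++
[i=4,j=0] A[i]=10<=B[j]=17 take 10 → i++
[i=5,j=0] A[i]=11<=B[j]=17 take 11 → i++
[i=6,j=0] A[i]=14<=B[j]=17 take 14 → i++
[i=7,j=0] A[i]=15<=B[j]=17 take 15 → i++
[i=8,j=0] A[i]=17<=B[j]=17 take 17 → i++
[i=9,j=0] A[i]=18>B[j]=17 take 17 → j++
[i=9,j=1] A[i]=18<=B[j]=28 take 18 → i++
[i=10,j=1] A[i]=22<=B[j]=28 take 22 → i++
[i=11,j=1] A[i]=25<=B[j]=28 take 25 → i++
[i=12,j=1] A[i]=28<=B[j]=28 take 28 → i++
[i=13,j=1] A[i]=29>B[j]=28 take 28 → j++
[i=13,j=2] A[i]=29<=B[j]=31 take 29 → i++
[i=14,j=2] A[i]=36>B[j]=31 take 31 → j++
[i=14,j=3] A[i]=36<=B[j]=37 take 36 → i++
[i=15,j=3] A done, take B[j]=37 → j++

merged[14] = 28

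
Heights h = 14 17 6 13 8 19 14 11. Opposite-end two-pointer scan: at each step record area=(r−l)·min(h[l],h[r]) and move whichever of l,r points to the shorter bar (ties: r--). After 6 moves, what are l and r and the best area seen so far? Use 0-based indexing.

l=4, r=5, best area=84

[0,7] min(14,11)*7=77 best=77 * → r--
[0,6] min(14,14)*6=84 best=84 * → r--
[0,5] min(14,19)*5=70 best=84 → l++
[1,5] min(17,19)*4=68 best=84 → l++
[2,5] min(6,19)*3=18 best=84 → l++
[3,5] min(13,19)*2=26 best=84 → l++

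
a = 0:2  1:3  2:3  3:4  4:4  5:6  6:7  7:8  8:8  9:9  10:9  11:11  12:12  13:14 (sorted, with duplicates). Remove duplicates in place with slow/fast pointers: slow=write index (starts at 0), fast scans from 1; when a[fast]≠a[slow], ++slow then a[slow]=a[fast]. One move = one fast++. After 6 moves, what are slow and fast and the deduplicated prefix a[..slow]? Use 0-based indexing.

slow=4, fast=7, prefix=[2, 3, 4, 6, 7]

(s=0,f=1) a[fast]=3≠a[slow]=2 write a[1]=3 → slow++,fast++
(s=1,f=2) a[fast]=3=a[slow] dup → fast++
(s=1,f=3) a[fast]=4≠a[slow]=3 write a[2]=4 → slow++,fast++
(s=2,f=4) a[fast]=4=a[slow] dup → fast++
(s=2,f=5) a[fast]=6≠a[slow]=4 write a[3]=6 → slow++,fast++
(s=3,f=6) a[fast]=7≠a[slow]=6 write a[4]=7 → slow++,fast++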